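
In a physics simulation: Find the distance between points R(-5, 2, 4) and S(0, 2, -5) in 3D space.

d = √[(x₂-x₁)² + (y₂-y₁)² + (z₂-z₁)²]
  = √[5² + 0² + (-9)²]
  = √[25 + 0 + 81]
  = √106
  ≈ 10.3

10.3


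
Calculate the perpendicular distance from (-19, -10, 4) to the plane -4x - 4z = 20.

distance = |a·x₀ + b·y₀ + c·z₀ - d| / √(a² + b² + c²)
  = |(-4)·(-19) + 0·(-10) + (-4)·4 - 20| / √((-4)² + 0² + (-4)²)
  = |76 + 0 - 16 - 20| / √(16 + 0 + 16)
  = |40| / √32
  = 40 / 5.657
  ≈ 7.071

7.071


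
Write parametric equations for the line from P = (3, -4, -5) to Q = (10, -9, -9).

Direction vector d = Q - P = (10 - 3, -9 + 4, -9 + 5) = (7, -5, -4)
Parametric form r = P + t·d:
x = 3 + 7t, y = -4 - 5t, z = -5 - 4t

x = 3 + 7t, y = -4 - 5t, z = -5 - 4t


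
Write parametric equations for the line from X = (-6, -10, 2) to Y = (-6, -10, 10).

Direction vector d = Y - X = (-6 + 6, -10 + 10, 10 - 2) = (0, 0, 8)
Parametric form r = X + t·d:
x = -6, y = -10, z = 2 + 8t

x = -6, y = -10, z = 2 + 8t


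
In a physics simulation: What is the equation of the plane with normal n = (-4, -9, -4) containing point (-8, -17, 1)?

The plane through P with normal n = (a, b, c) satisfies n·(r - P) = 0,
i.e. ax + by + cz = a·x₀ + b·y₀ + c·z₀.
d = (-4)·(-8) + (-9)·(-17) + (-4)·1
  = 32 + 153 - 4
  = 181
Equation: -4x - 9y - 4z = 181

-4x - 9y - 4z = 181


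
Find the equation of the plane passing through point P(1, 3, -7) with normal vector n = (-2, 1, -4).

The plane through P with normal n = (a, b, c) satisfies n·(r - P) = 0,
i.e. ax + by + cz = a·x₀ + b·y₀ + c·z₀.
d = (-2)·1 + 1·3 + (-4)·(-7)
  = -2 + 3 + 28
  = 29
Equation: -2x + y - 4z = 29

-2x + y - 4z = 29


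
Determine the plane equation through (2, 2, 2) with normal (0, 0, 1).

The plane through P with normal n = (a, b, c) satisfies n·(r - P) = 0,
i.e. ax + by + cz = a·x₀ + b·y₀ + c·z₀.
d = 0·2 + 0·2 + 1·2
  = 0 + 0 + 2
  = 2
Equation: z = 2

z = 2


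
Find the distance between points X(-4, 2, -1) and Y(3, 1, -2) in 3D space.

d = √[(x₂-x₁)² + (y₂-y₁)² + (z₂-z₁)²]
  = √[7² + (-1)² + (-1)²]
  = √[49 + 1 + 1]
  = √51
  ≈ 7.141

7.141


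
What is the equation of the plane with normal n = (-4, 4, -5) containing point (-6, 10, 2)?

The plane through P with normal n = (a, b, c) satisfies n·(r - P) = 0,
i.e. ax + by + cz = a·x₀ + b·y₀ + c·z₀.
d = (-4)·(-6) + 4·10 + (-5)·2
  = 24 + 40 - 10
  = 54
Equation: -4x + 4y - 5z = 54

-4x + 4y - 5z = 54


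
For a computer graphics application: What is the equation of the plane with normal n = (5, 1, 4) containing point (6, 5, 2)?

The plane through P with normal n = (a, b, c) satisfies n·(r - P) = 0,
i.e. ax + by + cz = a·x₀ + b·y₀ + c·z₀.
d = 5·6 + 1·5 + 4·2
  = 30 + 5 + 8
  = 43
Equation: 5x + y + 4z = 43

5x + y + 4z = 43


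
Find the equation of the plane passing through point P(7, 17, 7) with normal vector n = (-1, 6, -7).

The plane through P with normal n = (a, b, c) satisfies n·(r - P) = 0,
i.e. ax + by + cz = a·x₀ + b·y₀ + c·z₀.
d = (-1)·7 + 6·17 + (-7)·7
  = -7 + 102 - 49
  = 46
Equation: -x + 6y - 7z = 46

-x + 6y - 7z = 46


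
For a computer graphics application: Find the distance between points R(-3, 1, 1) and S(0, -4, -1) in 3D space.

d = √[(x₂-x₁)² + (y₂-y₁)² + (z₂-z₁)²]
  = √[3² + (-5)² + (-2)²]
  = √[9 + 25 + 4]
  = √38
  ≈ 6.164

6.164


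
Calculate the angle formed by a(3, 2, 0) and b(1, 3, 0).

a·b = 3·1 + 2·3 + 0·0 = 3 + 6 + 0 = 9
|a| = √(3² + 2² + 0²) = √13 ≈ 3.606
|b| = √(1² + 3² + 0²) = √10 ≈ 3.162
cos θ = (a·b)/(|a||b|) = 9/(3.606·3.162) ≈ 0.7894
θ = arccos(0.7894) ≈ 37.87°

37.87°


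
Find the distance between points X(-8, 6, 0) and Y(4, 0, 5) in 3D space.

d = √[(x₂-x₁)² + (y₂-y₁)² + (z₂-z₁)²]
  = √[12² + (-6)² + 5²]
  = √[144 + 36 + 25]
  = √205
  ≈ 14.32

14.32


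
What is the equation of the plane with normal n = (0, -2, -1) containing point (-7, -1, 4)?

The plane through P with normal n = (a, b, c) satisfies n·(r - P) = 0,
i.e. ax + by + cz = a·x₀ + b·y₀ + c·z₀.
d = 0·(-7) + (-2)·(-1) + (-1)·4
  = 0 + 2 - 4
  = -2
Equation: -2y - z = -2

-2y - z = -2


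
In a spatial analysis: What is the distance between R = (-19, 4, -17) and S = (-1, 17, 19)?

d = √[(x₂-x₁)² + (y₂-y₁)² + (z₂-z₁)²]
  = √[18² + 13² + 36²]
  = √[324 + 169 + 1296]
  = √1789
  ≈ 42.3

42.3


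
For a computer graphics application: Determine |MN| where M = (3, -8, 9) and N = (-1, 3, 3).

d = √[(x₂-x₁)² + (y₂-y₁)² + (z₂-z₁)²]
  = √[(-4)² + 11² + (-6)²]
  = √[16 + 121 + 36]
  = √173
  ≈ 13.15

13.15


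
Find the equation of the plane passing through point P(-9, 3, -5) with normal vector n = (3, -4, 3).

The plane through P with normal n = (a, b, c) satisfies n·(r - P) = 0,
i.e. ax + by + cz = a·x₀ + b·y₀ + c·z₀.
d = 3·(-9) + (-4)·3 + 3·(-5)
  = -27 - 12 - 15
  = -54
Equation: 3x - 4y + 3z = -54

3x - 4y + 3z = -54


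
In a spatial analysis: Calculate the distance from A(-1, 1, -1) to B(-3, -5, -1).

d = √[(x₂-x₁)² + (y₂-y₁)² + (z₂-z₁)²]
  = √[(-2)² + (-6)² + 0²]
  = √[4 + 36 + 0]
  = √40
  ≈ 6.325

6.325


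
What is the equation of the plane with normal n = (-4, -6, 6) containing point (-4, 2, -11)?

The plane through P with normal n = (a, b, c) satisfies n·(r - P) = 0,
i.e. ax + by + cz = a·x₀ + b·y₀ + c·z₀.
d = (-4)·(-4) + (-6)·2 + 6·(-11)
  = 16 - 12 - 66
  = -62
Equation: -4x - 6y + 6z = -62

-4x - 6y + 6z = -62


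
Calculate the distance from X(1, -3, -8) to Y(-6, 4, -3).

d = √[(x₂-x₁)² + (y₂-y₁)² + (z₂-z₁)²]
  = √[(-7)² + 7² + 5²]
  = √[49 + 49 + 25]
  = √123
  ≈ 11.09

11.09


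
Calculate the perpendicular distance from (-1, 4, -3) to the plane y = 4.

distance = |a·x₀ + b·y₀ + c·z₀ - d| / √(a² + b² + c²)
  = |0·(-1) + 1·4 + 0·(-3) - 4| / √(0² + 1² + 0²)
  = |0 + 4 + 0 - 4| / √(0 + 1 + 0)
  = |0| / √1
  = 0 / 1
  ≈ 0

0


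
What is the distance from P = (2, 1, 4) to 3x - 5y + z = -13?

distance = |a·x₀ + b·y₀ + c·z₀ - d| / √(a² + b² + c²)
  = |3·2 + (-5)·1 + 1·4 - (-13)| / √(3² + (-5)² + 1²)
  = |6 - 5 + 4 + 13| / √(9 + 25 + 1)
  = |18| / √35
  = 18 / 5.916
  ≈ 3.043

3.043


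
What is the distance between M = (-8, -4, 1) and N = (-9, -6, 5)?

d = √[(x₂-x₁)² + (y₂-y₁)² + (z₂-z₁)²]
  = √[(-1)² + (-2)² + 4²]
  = √[1 + 4 + 16]
  = √21
  ≈ 4.583

4.583


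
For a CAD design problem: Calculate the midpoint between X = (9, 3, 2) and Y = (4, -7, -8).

M = ((x₁+x₂)/2, (y₁+y₂)/2, (z₁+z₂)/2)
  = ((9 + 4)/2, (3 - 7)/2, (2 - 8)/2)
  = (13/2, -4/2, -6/2)
  = (6.5, -2, -3)

(6.5, -2, -3)


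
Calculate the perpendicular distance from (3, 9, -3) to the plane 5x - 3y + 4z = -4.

distance = |a·x₀ + b·y₀ + c·z₀ - d| / √(a² + b² + c²)
  = |5·3 + (-3)·9 + 4·(-3) - (-4)| / √(5² + (-3)² + 4²)
  = |15 - 27 - 12 + 4| / √(25 + 9 + 16)
  = |-20| / √50
  = 20 / 7.071
  ≈ 2.828

2.828


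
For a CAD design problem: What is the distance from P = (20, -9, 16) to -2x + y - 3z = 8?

distance = |a·x₀ + b·y₀ + c·z₀ - d| / √(a² + b² + c²)
  = |(-2)·20 + 1·(-9) + (-3)·16 - 8| / √((-2)² + 1² + (-3)²)
  = |-40 - 9 - 48 - 8| / √(4 + 1 + 9)
  = |-105| / √14
  = 105 / 3.742
  ≈ 28.06

28.06


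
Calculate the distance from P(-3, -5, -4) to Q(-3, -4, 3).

d = √[(x₂-x₁)² + (y₂-y₁)² + (z₂-z₁)²]
  = √[0² + 1² + 7²]
  = √[0 + 1 + 49]
  = √50
  ≈ 7.071

7.071


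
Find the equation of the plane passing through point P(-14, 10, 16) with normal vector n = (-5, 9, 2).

The plane through P with normal n = (a, b, c) satisfies n·(r - P) = 0,
i.e. ax + by + cz = a·x₀ + b·y₀ + c·z₀.
d = (-5)·(-14) + 9·10 + 2·16
  = 70 + 90 + 32
  = 192
Equation: -5x + 9y + 2z = 192

-5x + 9y + 2z = 192


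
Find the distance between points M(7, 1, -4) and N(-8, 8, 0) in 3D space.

d = √[(x₂-x₁)² + (y₂-y₁)² + (z₂-z₁)²]
  = √[(-15)² + 7² + 4²]
  = √[225 + 49 + 16]
  = √290
  ≈ 17.03

17.03


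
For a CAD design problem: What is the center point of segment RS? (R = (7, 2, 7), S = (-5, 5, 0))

M = ((x₁+x₂)/2, (y₁+y₂)/2, (z₁+z₂)/2)
  = ((7 - 5)/2, (2 + 5)/2, (7 + 0)/2)
  = (2/2, 7/2, 7/2)
  = (1, 3.5, 3.5)

(1, 3.5, 3.5)


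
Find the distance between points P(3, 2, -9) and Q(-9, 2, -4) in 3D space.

d = √[(x₂-x₁)² + (y₂-y₁)² + (z₂-z₁)²]
  = √[(-12)² + 0² + 5²]
  = √[144 + 0 + 25]
  = √169
  ≈ 13

13


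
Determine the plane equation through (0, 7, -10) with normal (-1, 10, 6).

The plane through P with normal n = (a, b, c) satisfies n·(r - P) = 0,
i.e. ax + by + cz = a·x₀ + b·y₀ + c·z₀.
d = (-1)·0 + 10·7 + 6·(-10)
  = 0 + 70 - 60
  = 10
Equation: -x + 10y + 6z = 10

-x + 10y + 6z = 10


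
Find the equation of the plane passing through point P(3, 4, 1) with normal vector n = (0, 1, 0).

The plane through P with normal n = (a, b, c) satisfies n·(r - P) = 0,
i.e. ax + by + cz = a·x₀ + b·y₀ + c·z₀.
d = 0·3 + 1·4 + 0·1
  = 0 + 4 + 0
  = 4
Equation: y = 4

y = 4


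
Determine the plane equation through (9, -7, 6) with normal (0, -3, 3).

The plane through P with normal n = (a, b, c) satisfies n·(r - P) = 0,
i.e. ax + by + cz = a·x₀ + b·y₀ + c·z₀.
d = 0·9 + (-3)·(-7) + 3·6
  = 0 + 21 + 18
  = 39
Equation: -3y + 3z = 39

-3y + 3z = 39


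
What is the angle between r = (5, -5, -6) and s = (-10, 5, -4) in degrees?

r·s = 5·(-10) + (-5)·5 + (-6)·(-4) = -50 - 25 + 24 = -51
|r| = √(5² + (-5)² + (-6)²) = √86 ≈ 9.274
|s| = √((-10)² + 5² + (-4)²) = √141 ≈ 11.87
cos θ = (r·s)/(|r||s|) = -51/(9.274·11.87) ≈ -0.4631
θ = arccos(-0.4631) ≈ 117.6°

117.6°


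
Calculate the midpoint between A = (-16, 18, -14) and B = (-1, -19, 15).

M = ((x₁+x₂)/2, (y₁+y₂)/2, (z₁+z₂)/2)
  = ((-16 - 1)/2, (18 - 19)/2, (-14 + 15)/2)
  = (-17/2, -1/2, 1/2)
  = (-8.5, -0.5, 0.5)

(-8.5, -0.5, 0.5)


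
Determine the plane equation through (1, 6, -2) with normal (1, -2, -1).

The plane through P with normal n = (a, b, c) satisfies n·(r - P) = 0,
i.e. ax + by + cz = a·x₀ + b·y₀ + c·z₀.
d = 1·1 + (-2)·6 + (-1)·(-2)
  = 1 - 12 + 2
  = -9
Equation: x - 2y - z = -9

x - 2y - z = -9


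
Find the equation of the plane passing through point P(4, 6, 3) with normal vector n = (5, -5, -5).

The plane through P with normal n = (a, b, c) satisfies n·(r - P) = 0,
i.e. ax + by + cz = a·x₀ + b·y₀ + c·z₀.
d = 5·4 + (-5)·6 + (-5)·3
  = 20 - 30 - 15
  = -25
Equation: 5x - 5y - 5z = -25

5x - 5y - 5z = -25


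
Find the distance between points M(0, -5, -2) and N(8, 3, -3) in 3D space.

d = √[(x₂-x₁)² + (y₂-y₁)² + (z₂-z₁)²]
  = √[8² + 8² + (-1)²]
  = √[64 + 64 + 1]
  = √129
  ≈ 11.36

11.36


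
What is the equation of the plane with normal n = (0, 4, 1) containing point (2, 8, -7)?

The plane through P with normal n = (a, b, c) satisfies n·(r - P) = 0,
i.e. ax + by + cz = a·x₀ + b·y₀ + c·z₀.
d = 0·2 + 4·8 + 1·(-7)
  = 0 + 32 - 7
  = 25
Equation: 4y + z = 25

4y + z = 25


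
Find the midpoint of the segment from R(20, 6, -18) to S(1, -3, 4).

M = ((x₁+x₂)/2, (y₁+y₂)/2, (z₁+z₂)/2)
  = ((20 + 1)/2, (6 - 3)/2, (-18 + 4)/2)
  = (21/2, 3/2, -14/2)
  = (10.5, 1.5, -7)

(10.5, 1.5, -7)


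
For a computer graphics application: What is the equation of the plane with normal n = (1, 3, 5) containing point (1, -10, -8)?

The plane through P with normal n = (a, b, c) satisfies n·(r - P) = 0,
i.e. ax + by + cz = a·x₀ + b·y₀ + c·z₀.
d = 1·1 + 3·(-10) + 5·(-8)
  = 1 - 30 - 40
  = -69
Equation: x + 3y + 5z = -69

x + 3y + 5z = -69


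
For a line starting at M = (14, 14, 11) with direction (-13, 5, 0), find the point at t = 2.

P(t) = M + t·d
  = (14 + (-13)·2, 14 + 5·2, 11 + 0·2)
  = (14 - 26, 14 + 10, 11 + 0)
  = (-12, 24, 11)

(-12, 24, 11)


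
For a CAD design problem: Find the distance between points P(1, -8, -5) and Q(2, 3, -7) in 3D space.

d = √[(x₂-x₁)² + (y₂-y₁)² + (z₂-z₁)²]
  = √[1² + 11² + (-2)²]
  = √[1 + 121 + 4]
  = √126
  ≈ 11.22

11.22


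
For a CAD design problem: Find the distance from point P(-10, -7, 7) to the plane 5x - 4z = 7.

distance = |a·x₀ + b·y₀ + c·z₀ - d| / √(a² + b² + c²)
  = |5·(-10) + 0·(-7) + (-4)·7 - 7| / √(5² + 0² + (-4)²)
  = |-50 + 0 - 28 - 7| / √(25 + 0 + 16)
  = |-85| / √41
  = 85 / 6.403
  ≈ 13.27

13.27


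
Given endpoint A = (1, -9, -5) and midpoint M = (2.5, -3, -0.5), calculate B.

B = 2M - A
  = (2·2.5 - 1, 2·(-3) - (-9), 2·(-0.5) - (-5))
  = (5 - 1, -6 + 9, -1 + 5)
  = (4, 3, 4)

(4, 3, 4)


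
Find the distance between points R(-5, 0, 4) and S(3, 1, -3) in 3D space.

d = √[(x₂-x₁)² + (y₂-y₁)² + (z₂-z₁)²]
  = √[8² + 1² + (-7)²]
  = √[64 + 1 + 49]
  = √114
  ≈ 10.68

10.68


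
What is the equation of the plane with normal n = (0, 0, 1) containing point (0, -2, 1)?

The plane through P with normal n = (a, b, c) satisfies n·(r - P) = 0,
i.e. ax + by + cz = a·x₀ + b·y₀ + c·z₀.
d = 0·0 + 0·(-2) + 1·1
  = 0 + 0 + 1
  = 1
Equation: z = 1

z = 1


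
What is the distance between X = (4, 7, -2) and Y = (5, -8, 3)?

d = √[(x₂-x₁)² + (y₂-y₁)² + (z₂-z₁)²]
  = √[1² + (-15)² + 5²]
  = √[1 + 225 + 25]
  = √251
  ≈ 15.84

15.84


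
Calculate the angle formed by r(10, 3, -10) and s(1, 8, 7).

r·s = 10·1 + 3·8 + (-10)·7 = 10 + 24 - 70 = -36
|r| = √(10² + 3² + (-10)²) = √209 ≈ 14.46
|s| = √(1² + 8² + 7²) = √114 ≈ 10.68
cos θ = (r·s)/(|r||s|) = -36/(14.46·10.68) ≈ -0.2332
θ = arccos(-0.2332) ≈ 103.5°

103.5°


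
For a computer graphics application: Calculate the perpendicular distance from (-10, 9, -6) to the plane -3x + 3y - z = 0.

distance = |a·x₀ + b·y₀ + c·z₀ - d| / √(a² + b² + c²)
  = |(-3)·(-10) + 3·9 + (-1)·(-6) - 0| / √((-3)² + 3² + (-1)²)
  = |30 + 27 + 6 + 0| / √(9 + 9 + 1)
  = |63| / √19
  = 63 / 4.359
  ≈ 14.45

14.45


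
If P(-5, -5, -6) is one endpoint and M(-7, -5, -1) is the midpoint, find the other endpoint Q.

Q = 2M - P
  = (2·(-7) - (-5), 2·(-5) - (-5), 2·(-1) - (-6))
  = (-14 + 5, -10 + 5, -2 + 6)
  = (-9, -5, 4)

(-9, -5, 4)


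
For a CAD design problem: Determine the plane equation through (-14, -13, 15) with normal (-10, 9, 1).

The plane through P with normal n = (a, b, c) satisfies n·(r - P) = 0,
i.e. ax + by + cz = a·x₀ + b·y₀ + c·z₀.
d = (-10)·(-14) + 9·(-13) + 1·15
  = 140 - 117 + 15
  = 38
Equation: -10x + 9y + z = 38

-10x + 9y + z = 38


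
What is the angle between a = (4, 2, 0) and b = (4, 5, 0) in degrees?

a·b = 4·4 + 2·5 + 0·0 = 16 + 10 + 0 = 26
|a| = √(4² + 2² + 0²) = √20 ≈ 4.472
|b| = √(4² + 5² + 0²) = √41 ≈ 6.403
cos θ = (a·b)/(|a||b|) = 26/(4.472·6.403) ≈ 0.908
θ = arccos(0.908) ≈ 24.78°

24.78°


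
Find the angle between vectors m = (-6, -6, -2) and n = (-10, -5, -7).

m·n = (-6)·(-10) + (-6)·(-5) + (-2)·(-7) = 60 + 30 + 14 = 104
|m| = √((-6)² + (-6)² + (-2)²) = √76 ≈ 8.718
|n| = √((-10)² + (-5)² + (-7)²) = √174 ≈ 13.19
cos θ = (m·n)/(|m||n|) = 104/(8.718·13.19) ≈ 0.9044
θ = arccos(0.9044) ≈ 25.26°

25.26°


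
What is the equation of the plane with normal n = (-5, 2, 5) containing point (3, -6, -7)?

The plane through P with normal n = (a, b, c) satisfies n·(r - P) = 0,
i.e. ax + by + cz = a·x₀ + b·y₀ + c·z₀.
d = (-5)·3 + 2·(-6) + 5·(-7)
  = -15 - 12 - 35
  = -62
Equation: -5x + 2y + 5z = -62

-5x + 2y + 5z = -62


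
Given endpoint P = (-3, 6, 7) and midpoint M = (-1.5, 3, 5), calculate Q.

Q = 2M - P
  = (2·(-1.5) - (-3), 2·3 - 6, 2·5 - 7)
  = (-3 + 3, 6 - 6, 10 - 7)
  = (0, 0, 3)

(0, 0, 3)


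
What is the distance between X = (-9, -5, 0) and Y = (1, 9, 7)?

d = √[(x₂-x₁)² + (y₂-y₁)² + (z₂-z₁)²]
  = √[10² + 14² + 7²]
  = √[100 + 196 + 49]
  = √345
  ≈ 18.57

18.57


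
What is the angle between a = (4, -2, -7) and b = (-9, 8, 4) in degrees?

a·b = 4·(-9) + (-2)·8 + (-7)·4 = -36 - 16 - 28 = -80
|a| = √(4² + (-2)² + (-7)²) = √69 ≈ 8.307
|b| = √((-9)² + 8² + 4²) = √161 ≈ 12.69
cos θ = (a·b)/(|a||b|) = -80/(8.307·12.69) ≈ -0.759
θ = arccos(-0.759) ≈ 139.4°

139.4°


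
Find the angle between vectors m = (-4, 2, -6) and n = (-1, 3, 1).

m·n = (-4)·(-1) + 2·3 + (-6)·1 = 4 + 6 - 6 = 4
|m| = √((-4)² + 2² + (-6)²) = √56 ≈ 7.483
|n| = √((-1)² + 3² + 1²) = √11 ≈ 3.317
cos θ = (m·n)/(|m||n|) = 4/(7.483·3.317) ≈ 0.1612
θ = arccos(0.1612) ≈ 80.73°

80.73°


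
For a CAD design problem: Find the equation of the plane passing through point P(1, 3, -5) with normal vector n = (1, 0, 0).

The plane through P with normal n = (a, b, c) satisfies n·(r - P) = 0,
i.e. ax + by + cz = a·x₀ + b·y₀ + c·z₀.
d = 1·1 + 0·3 + 0·(-5)
  = 1 + 0 + 0
  = 1
Equation: x = 1

x = 1


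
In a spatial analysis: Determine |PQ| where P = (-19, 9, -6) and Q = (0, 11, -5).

d = √[(x₂-x₁)² + (y₂-y₁)² + (z₂-z₁)²]
  = √[19² + 2² + 1²]
  = √[361 + 4 + 1]
  = √366
  ≈ 19.13

19.13


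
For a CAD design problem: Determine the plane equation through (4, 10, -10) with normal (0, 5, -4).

The plane through P with normal n = (a, b, c) satisfies n·(r - P) = 0,
i.e. ax + by + cz = a·x₀ + b·y₀ + c·z₀.
d = 0·4 + 5·10 + (-4)·(-10)
  = 0 + 50 + 40
  = 90
Equation: 5y - 4z = 90

5y - 4z = 90


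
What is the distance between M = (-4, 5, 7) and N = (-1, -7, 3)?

d = √[(x₂-x₁)² + (y₂-y₁)² + (z₂-z₁)²]
  = √[3² + (-12)² + (-4)²]
  = √[9 + 144 + 16]
  = √169
  ≈ 13

13


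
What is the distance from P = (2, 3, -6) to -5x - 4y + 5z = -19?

distance = |a·x₀ + b·y₀ + c·z₀ - d| / √(a² + b² + c²)
  = |(-5)·2 + (-4)·3 + 5·(-6) - (-19)| / √((-5)² + (-4)² + 5²)
  = |-10 - 12 - 30 + 19| / √(25 + 16 + 25)
  = |-33| / √66
  = 33 / 8.124
  ≈ 4.062

4.062


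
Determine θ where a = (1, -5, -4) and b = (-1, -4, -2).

a·b = 1·(-1) + (-5)·(-4) + (-4)·(-2) = -1 + 20 + 8 = 27
|a| = √(1² + (-5)² + (-4)²) = √42 ≈ 6.481
|b| = √((-1)² + (-4)² + (-2)²) = √21 ≈ 4.583
cos θ = (a·b)/(|a||b|) = 27/(6.481·4.583) ≈ 0.9091
θ = arccos(0.9091) ≈ 24.61°

24.61°


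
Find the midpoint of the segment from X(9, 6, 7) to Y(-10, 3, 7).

M = ((x₁+x₂)/2, (y₁+y₂)/2, (z₁+z₂)/2)
  = ((9 - 10)/2, (6 + 3)/2, (7 + 7)/2)
  = (-1/2, 9/2, 14/2)
  = (-0.5, 4.5, 7)

(-0.5, 4.5, 7)


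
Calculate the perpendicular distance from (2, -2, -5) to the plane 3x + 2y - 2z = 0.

distance = |a·x₀ + b·y₀ + c·z₀ - d| / √(a² + b² + c²)
  = |3·2 + 2·(-2) + (-2)·(-5) - 0| / √(3² + 2² + (-2)²)
  = |6 - 4 + 10 + 0| / √(9 + 4 + 4)
  = |12| / √17
  = 12 / 4.123
  ≈ 2.91

2.91


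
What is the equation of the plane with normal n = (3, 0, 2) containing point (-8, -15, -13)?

The plane through P with normal n = (a, b, c) satisfies n·(r - P) = 0,
i.e. ax + by + cz = a·x₀ + b·y₀ + c·z₀.
d = 3·(-8) + 0·(-15) + 2·(-13)
  = -24 + 0 - 26
  = -50
Equation: 3x + 2z = -50

3x + 2z = -50


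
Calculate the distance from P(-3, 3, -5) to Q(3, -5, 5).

d = √[(x₂-x₁)² + (y₂-y₁)² + (z₂-z₁)²]
  = √[6² + (-8)² + 10²]
  = √[36 + 64 + 100]
  = √200
  ≈ 14.14

14.14


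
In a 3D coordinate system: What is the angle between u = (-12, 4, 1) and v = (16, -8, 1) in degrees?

u·v = (-12)·16 + 4·(-8) + 1·1 = -192 - 32 + 1 = -223
|u| = √((-12)² + 4² + 1²) = √161 ≈ 12.69
|v| = √(16² + (-8)² + 1²) = √321 ≈ 17.92
cos θ = (u·v)/(|u||v|) = -223/(12.69·17.92) ≈ -0.9809
θ = arccos(-0.9809) ≈ 168.8°

168.8°


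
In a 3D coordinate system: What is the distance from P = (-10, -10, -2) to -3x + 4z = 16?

distance = |a·x₀ + b·y₀ + c·z₀ - d| / √(a² + b² + c²)
  = |(-3)·(-10) + 0·(-10) + 4·(-2) - 16| / √((-3)² + 0² + 4²)
  = |30 + 0 - 8 - 16| / √(9 + 0 + 16)
  = |6| / √25
  = 6 / 5
  ≈ 1.2

1.2


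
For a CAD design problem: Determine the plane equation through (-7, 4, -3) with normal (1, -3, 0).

The plane through P with normal n = (a, b, c) satisfies n·(r - P) = 0,
i.e. ax + by + cz = a·x₀ + b·y₀ + c·z₀.
d = 1·(-7) + (-3)·4 + 0·(-3)
  = -7 - 12 + 0
  = -19
Equation: x - 3y = -19

x - 3y = -19


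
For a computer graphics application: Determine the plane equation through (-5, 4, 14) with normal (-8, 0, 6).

The plane through P with normal n = (a, b, c) satisfies n·(r - P) = 0,
i.e. ax + by + cz = a·x₀ + b·y₀ + c·z₀.
d = (-8)·(-5) + 0·4 + 6·14
  = 40 + 0 + 84
  = 124
Equation: -8x + 6z = 124

-8x + 6z = 124


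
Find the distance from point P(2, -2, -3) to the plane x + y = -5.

distance = |a·x₀ + b·y₀ + c·z₀ - d| / √(a² + b² + c²)
  = |1·2 + 1·(-2) + 0·(-3) - (-5)| / √(1² + 1² + 0²)
  = |2 - 2 + 0 + 5| / √(1 + 1 + 0)
  = |5| / √2
  = 5 / 1.414
  ≈ 3.536

3.536


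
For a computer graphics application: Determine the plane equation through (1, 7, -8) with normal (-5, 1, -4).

The plane through P with normal n = (a, b, c) satisfies n·(r - P) = 0,
i.e. ax + by + cz = a·x₀ + b·y₀ + c·z₀.
d = (-5)·1 + 1·7 + (-4)·(-8)
  = -5 + 7 + 32
  = 34
Equation: -5x + y - 4z = 34

-5x + y - 4z = 34


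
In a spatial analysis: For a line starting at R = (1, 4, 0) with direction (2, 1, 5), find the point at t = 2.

P(t) = R + t·d
  = (1 + 2·2, 4 + 1·2, 0 + 5·2)
  = (1 + 4, 4 + 2, 0 + 10)
  = (5, 6, 10)

(5, 6, 10)


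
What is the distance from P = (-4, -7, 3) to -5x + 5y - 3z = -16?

distance = |a·x₀ + b·y₀ + c·z₀ - d| / √(a² + b² + c²)
  = |(-5)·(-4) + 5·(-7) + (-3)·3 - (-16)| / √((-5)² + 5² + (-3)²)
  = |20 - 35 - 9 + 16| / √(25 + 25 + 9)
  = |-8| / √59
  = 8 / 7.681
  ≈ 1.042

1.042


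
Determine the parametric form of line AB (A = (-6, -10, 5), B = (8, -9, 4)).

Direction vector d = B - A = (8 + 6, -9 + 10, 4 - 5) = (14, 1, -1)
Parametric form r = A + t·d:
x = -6 + 14t, y = -10 + t, z = 5 - t

x = -6 + 14t, y = -10 + t, z = 5 - t


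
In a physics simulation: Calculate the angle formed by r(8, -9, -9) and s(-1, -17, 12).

r·s = 8·(-1) + (-9)·(-17) + (-9)·12 = -8 + 153 - 108 = 37
|r| = √(8² + (-9)² + (-9)²) = √226 ≈ 15.03
|s| = √((-1)² + (-17)² + 12²) = √434 ≈ 20.83
cos θ = (r·s)/(|r||s|) = 37/(15.03·20.83) ≈ 0.1181
θ = arccos(0.1181) ≈ 83.22°

83.22°


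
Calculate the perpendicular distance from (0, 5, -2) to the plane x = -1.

distance = |a·x₀ + b·y₀ + c·z₀ - d| / √(a² + b² + c²)
  = |1·0 + 0·5 + 0·(-2) - (-1)| / √(1² + 0² + 0²)
  = |0 + 0 + 0 + 1| / √(1 + 0 + 0)
  = |1| / √1
  = 1 / 1
  ≈ 1

1


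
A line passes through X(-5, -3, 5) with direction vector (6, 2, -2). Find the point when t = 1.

P(t) = X + t·d
  = (-5 + 6·1, -3 + 2·1, 5 + (-2)·1)
  = (-5 + 6, -3 + 2, 5 - 2)
  = (1, -1, 3)

(1, -1, 3)


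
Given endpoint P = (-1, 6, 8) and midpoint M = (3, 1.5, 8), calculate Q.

Q = 2M - P
  = (2·3 - (-1), 2·1.5 - 6, 2·8 - 8)
  = (6 + 1, 3 - 6, 16 - 8)
  = (7, -3, 8)

(7, -3, 8)


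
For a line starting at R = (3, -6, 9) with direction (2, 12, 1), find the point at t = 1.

P(t) = R + t·d
  = (3 + 2·1, -6 + 12·1, 9 + 1·1)
  = (3 + 2, -6 + 12, 9 + 1)
  = (5, 6, 10)

(5, 6, 10)


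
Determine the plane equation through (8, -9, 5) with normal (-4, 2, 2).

The plane through P with normal n = (a, b, c) satisfies n·(r - P) = 0,
i.e. ax + by + cz = a·x₀ + b·y₀ + c·z₀.
d = (-4)·8 + 2·(-9) + 2·5
  = -32 - 18 + 10
  = -40
Equation: -4x + 2y + 2z = -40

-4x + 2y + 2z = -40


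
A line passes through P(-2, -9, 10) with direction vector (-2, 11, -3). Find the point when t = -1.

P(t) = P + t·d
  = (-2 + (-2)·(-1), -9 + 11·(-1), 10 + (-3)·(-1))
  = (-2 + 2, -9 - 11, 10 + 3)
  = (0, -20, 13)

(0, -20, 13)


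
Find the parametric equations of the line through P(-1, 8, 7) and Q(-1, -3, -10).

Direction vector d = Q - P = (-1 + 1, -3 - 8, -10 - 7) = (0, -11, -17)
Parametric form r = P + t·d:
x = -1, y = 8 - 11t, z = 7 - 17t

x = -1, y = 8 - 11t, z = 7 - 17t


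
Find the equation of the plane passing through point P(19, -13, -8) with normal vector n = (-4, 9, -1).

The plane through P with normal n = (a, b, c) satisfies n·(r - P) = 0,
i.e. ax + by + cz = a·x₀ + b·y₀ + c·z₀.
d = (-4)·19 + 9·(-13) + (-1)·(-8)
  = -76 - 117 + 8
  = -185
Equation: -4x + 9y - z = -185

-4x + 9y - z = -185


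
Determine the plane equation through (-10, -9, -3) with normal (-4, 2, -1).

The plane through P with normal n = (a, b, c) satisfies n·(r - P) = 0,
i.e. ax + by + cz = a·x₀ + b·y₀ + c·z₀.
d = (-4)·(-10) + 2·(-9) + (-1)·(-3)
  = 40 - 18 + 3
  = 25
Equation: -4x + 2y - z = 25

-4x + 2y - z = 25


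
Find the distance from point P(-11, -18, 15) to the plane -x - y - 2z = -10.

distance = |a·x₀ + b·y₀ + c·z₀ - d| / √(a² + b² + c²)
  = |(-1)·(-11) + (-1)·(-18) + (-2)·15 - (-10)| / √((-1)² + (-1)² + (-2)²)
  = |11 + 18 - 30 + 10| / √(1 + 1 + 4)
  = |9| / √6
  = 9 / 2.449
  ≈ 3.674

3.674


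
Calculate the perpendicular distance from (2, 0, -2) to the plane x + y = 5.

distance = |a·x₀ + b·y₀ + c·z₀ - d| / √(a² + b² + c²)
  = |1·2 + 1·0 + 0·(-2) - 5| / √(1² + 1² + 0²)
  = |2 + 0 + 0 - 5| / √(1 + 1 + 0)
  = |-3| / √2
  = 3 / 1.414
  ≈ 2.121

2.121


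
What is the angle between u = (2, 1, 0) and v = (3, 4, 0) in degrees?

u·v = 2·3 + 1·4 + 0·0 = 6 + 4 + 0 = 10
|u| = √(2² + 1² + 0²) = √5 ≈ 2.236
|v| = √(3² + 4² + 0²) = √25 ≈ 5
cos θ = (u·v)/(|u||v|) = 10/(2.236·5) ≈ 0.8944
θ = arccos(0.8944) ≈ 26.57°

26.57°


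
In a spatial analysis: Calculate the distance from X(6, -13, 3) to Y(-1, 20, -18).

d = √[(x₂-x₁)² + (y₂-y₁)² + (z₂-z₁)²]
  = √[(-7)² + 33² + (-21)²]
  = √[49 + 1089 + 441]
  = √1579
  ≈ 39.74

39.74


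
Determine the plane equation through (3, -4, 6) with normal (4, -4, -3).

The plane through P with normal n = (a, b, c) satisfies n·(r - P) = 0,
i.e. ax + by + cz = a·x₀ + b·y₀ + c·z₀.
d = 4·3 + (-4)·(-4) + (-3)·6
  = 12 + 16 - 18
  = 10
Equation: 4x - 4y - 3z = 10

4x - 4y - 3z = 10


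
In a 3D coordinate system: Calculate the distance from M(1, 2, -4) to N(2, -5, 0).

d = √[(x₂-x₁)² + (y₂-y₁)² + (z₂-z₁)²]
  = √[1² + (-7)² + 4²]
  = √[1 + 49 + 16]
  = √66
  ≈ 8.124

8.124


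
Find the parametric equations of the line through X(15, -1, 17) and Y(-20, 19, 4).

Direction vector d = Y - X = (-20 - 15, 19 + 1, 4 - 17) = (-35, 20, -13)
Parametric form r = X + t·d:
x = 15 - 35t, y = -1 + 20t, z = 17 - 13t

x = 15 - 35t, y = -1 + 20t, z = 17 - 13t


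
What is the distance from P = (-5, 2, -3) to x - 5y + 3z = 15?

distance = |a·x₀ + b·y₀ + c·z₀ - d| / √(a² + b² + c²)
  = |1·(-5) + (-5)·2 + 3·(-3) - 15| / √(1² + (-5)² + 3²)
  = |-5 - 10 - 9 - 15| / √(1 + 25 + 9)
  = |-39| / √35
  = 39 / 5.916
  ≈ 6.592

6.592


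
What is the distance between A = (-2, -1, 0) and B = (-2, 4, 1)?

d = √[(x₂-x₁)² + (y₂-y₁)² + (z₂-z₁)²]
  = √[0² + 5² + 1²]
  = √[0 + 25 + 1]
  = √26
  ≈ 5.099

5.099


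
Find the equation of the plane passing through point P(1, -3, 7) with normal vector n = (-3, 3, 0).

The plane through P with normal n = (a, b, c) satisfies n·(r - P) = 0,
i.e. ax + by + cz = a·x₀ + b·y₀ + c·z₀.
d = (-3)·1 + 3·(-3) + 0·7
  = -3 - 9 + 0
  = -12
Equation: -3x + 3y = -12

-3x + 3y = -12


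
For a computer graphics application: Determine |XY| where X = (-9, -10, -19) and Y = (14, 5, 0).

d = √[(x₂-x₁)² + (y₂-y₁)² + (z₂-z₁)²]
  = √[23² + 15² + 19²]
  = √[529 + 225 + 361]
  = √1115
  ≈ 33.39

33.39


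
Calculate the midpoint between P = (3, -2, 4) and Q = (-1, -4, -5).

M = ((x₁+x₂)/2, (y₁+y₂)/2, (z₁+z₂)/2)
  = ((3 - 1)/2, (-2 - 4)/2, (4 - 5)/2)
  = (2/2, -6/2, -1/2)
  = (1, -3, -0.5)

(1, -3, -0.5)


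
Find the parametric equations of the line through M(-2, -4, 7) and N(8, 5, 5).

Direction vector d = N - M = (8 + 2, 5 + 4, 5 - 7) = (10, 9, -2)
Parametric form r = M + t·d:
x = -2 + 10t, y = -4 + 9t, z = 7 - 2t

x = -2 + 10t, y = -4 + 9t, z = 7 - 2t


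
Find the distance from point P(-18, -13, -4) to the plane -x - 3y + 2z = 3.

distance = |a·x₀ + b·y₀ + c·z₀ - d| / √(a² + b² + c²)
  = |(-1)·(-18) + (-3)·(-13) + 2·(-4) - 3| / √((-1)² + (-3)² + 2²)
  = |18 + 39 - 8 - 3| / √(1 + 9 + 4)
  = |46| / √14
  = 46 / 3.742
  ≈ 12.29

12.29


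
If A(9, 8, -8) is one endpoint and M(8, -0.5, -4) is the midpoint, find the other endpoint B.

B = 2M - A
  = (2·8 - 9, 2·(-0.5) - 8, 2·(-4) - (-8))
  = (16 - 9, -1 - 8, -8 + 8)
  = (7, -9, 0)

(7, -9, 0)


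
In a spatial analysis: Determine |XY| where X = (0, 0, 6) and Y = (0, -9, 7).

d = √[(x₂-x₁)² + (y₂-y₁)² + (z₂-z₁)²]
  = √[0² + (-9)² + 1²]
  = √[0 + 81 + 1]
  = √82
  ≈ 9.055

9.055


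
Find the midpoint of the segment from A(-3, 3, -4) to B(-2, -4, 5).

M = ((x₁+x₂)/2, (y₁+y₂)/2, (z₁+z₂)/2)
  = ((-3 - 2)/2, (3 - 4)/2, (-4 + 5)/2)
  = (-5/2, -1/2, 1/2)
  = (-2.5, -0.5, 0.5)

(-2.5, -0.5, 0.5)


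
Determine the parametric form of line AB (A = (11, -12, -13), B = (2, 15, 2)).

Direction vector d = B - A = (2 - 11, 15 + 12, 2 + 13) = (-9, 27, 15)
Parametric form r = A + t·d:
x = 11 - 9t, y = -12 + 27t, z = -13 + 15t

x = 11 - 9t, y = -12 + 27t, z = -13 + 15t


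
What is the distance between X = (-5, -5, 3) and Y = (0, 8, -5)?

d = √[(x₂-x₁)² + (y₂-y₁)² + (z₂-z₁)²]
  = √[5² + 13² + (-8)²]
  = √[25 + 169 + 64]
  = √258
  ≈ 16.06

16.06


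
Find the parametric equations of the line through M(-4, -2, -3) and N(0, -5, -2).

Direction vector d = N - M = (0 + 4, -5 + 2, -2 + 3) = (4, -3, 1)
Parametric form r = M + t·d:
x = -4 + 4t, y = -2 - 3t, z = -3 + t

x = -4 + 4t, y = -2 - 3t, z = -3 + t


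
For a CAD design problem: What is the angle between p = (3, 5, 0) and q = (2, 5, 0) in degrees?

p·q = 3·2 + 5·5 + 0·0 = 6 + 25 + 0 = 31
|p| = √(3² + 5² + 0²) = √34 ≈ 5.831
|q| = √(2² + 5² + 0²) = √29 ≈ 5.385
cos θ = (p·q)/(|p||q|) = 31/(5.831·5.385) ≈ 0.9872
θ = arccos(0.9872) ≈ 9.162°

9.162°


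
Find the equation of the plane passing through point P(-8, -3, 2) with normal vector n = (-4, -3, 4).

The plane through P with normal n = (a, b, c) satisfies n·(r - P) = 0,
i.e. ax + by + cz = a·x₀ + b·y₀ + c·z₀.
d = (-4)·(-8) + (-3)·(-3) + 4·2
  = 32 + 9 + 8
  = 49
Equation: -4x - 3y + 4z = 49

-4x - 3y + 4z = 49


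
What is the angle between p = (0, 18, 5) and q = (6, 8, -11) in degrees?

p·q = 0·6 + 18·8 + 5·(-11) = 0 + 144 - 55 = 89
|p| = √(0² + 18² + 5²) = √349 ≈ 18.68
|q| = √(6² + 8² + (-11)²) = √221 ≈ 14.87
cos θ = (p·q)/(|p||q|) = 89/(18.68·14.87) ≈ 0.3205
θ = arccos(0.3205) ≈ 71.31°

71.31°


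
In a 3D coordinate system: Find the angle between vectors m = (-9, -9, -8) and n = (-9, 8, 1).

m·n = (-9)·(-9) + (-9)·8 + (-8)·1 = 81 - 72 - 8 = 1
|m| = √((-9)² + (-9)² + (-8)²) = √226 ≈ 15.03
|n| = √((-9)² + 8² + 1²) = √146 ≈ 12.08
cos θ = (m·n)/(|m||n|) = 1/(15.03·12.08) ≈ 0.005505
θ = arccos(0.005505) ≈ 89.68°

89.68°


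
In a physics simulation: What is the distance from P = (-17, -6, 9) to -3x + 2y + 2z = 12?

distance = |a·x₀ + b·y₀ + c·z₀ - d| / √(a² + b² + c²)
  = |(-3)·(-17) + 2·(-6) + 2·9 - 12| / √((-3)² + 2² + 2²)
  = |51 - 12 + 18 - 12| / √(9 + 4 + 4)
  = |45| / √17
  = 45 / 4.123
  ≈ 10.91

10.91


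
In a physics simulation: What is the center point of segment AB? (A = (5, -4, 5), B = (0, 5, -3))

M = ((x₁+x₂)/2, (y₁+y₂)/2, (z₁+z₂)/2)
  = ((5 + 0)/2, (-4 + 5)/2, (5 - 3)/2)
  = (5/2, 1/2, 2/2)
  = (2.5, 0.5, 1)

(2.5, 0.5, 1)


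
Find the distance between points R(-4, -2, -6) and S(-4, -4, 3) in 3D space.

d = √[(x₂-x₁)² + (y₂-y₁)² + (z₂-z₁)²]
  = √[0² + (-2)² + 9²]
  = √[0 + 4 + 81]
  = √85
  ≈ 9.22

9.22


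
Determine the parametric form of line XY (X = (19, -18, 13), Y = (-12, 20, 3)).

Direction vector d = Y - X = (-12 - 19, 20 + 18, 3 - 13) = (-31, 38, -10)
Parametric form r = X + t·d:
x = 19 - 31t, y = -18 + 38t, z = 13 - 10t

x = 19 - 31t, y = -18 + 38t, z = 13 - 10t


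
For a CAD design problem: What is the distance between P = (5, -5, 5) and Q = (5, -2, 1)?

d = √[(x₂-x₁)² + (y₂-y₁)² + (z₂-z₁)²]
  = √[0² + 3² + (-4)²]
  = √[0 + 9 + 16]
  = √25
  ≈ 5

5


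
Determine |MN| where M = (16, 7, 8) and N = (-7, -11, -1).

d = √[(x₂-x₁)² + (y₂-y₁)² + (z₂-z₁)²]
  = √[(-23)² + (-18)² + (-9)²]
  = √[529 + 324 + 81]
  = √934
  ≈ 30.56

30.56


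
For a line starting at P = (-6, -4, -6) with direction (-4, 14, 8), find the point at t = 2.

P(t) = P + t·d
  = (-6 + (-4)·2, -4 + 14·2, -6 + 8·2)
  = (-6 - 8, -4 + 28, -6 + 16)
  = (-14, 24, 10)

(-14, 24, 10)


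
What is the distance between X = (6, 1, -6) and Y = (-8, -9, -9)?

d = √[(x₂-x₁)² + (y₂-y₁)² + (z₂-z₁)²]
  = √[(-14)² + (-10)² + (-3)²]
  = √[196 + 100 + 9]
  = √305
  ≈ 17.46

17.46


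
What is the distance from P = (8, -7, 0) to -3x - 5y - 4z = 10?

distance = |a·x₀ + b·y₀ + c·z₀ - d| / √(a² + b² + c²)
  = |(-3)·8 + (-5)·(-7) + (-4)·0 - 10| / √((-3)² + (-5)² + (-4)²)
  = |-24 + 35 + 0 - 10| / √(9 + 25 + 16)
  = |1| / √50
  = 1 / 7.071
  ≈ 0.1414

0.1414


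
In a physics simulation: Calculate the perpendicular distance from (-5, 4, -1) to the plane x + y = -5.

distance = |a·x₀ + b·y₀ + c·z₀ - d| / √(a² + b² + c²)
  = |1·(-5) + 1·4 + 0·(-1) - (-5)| / √(1² + 1² + 0²)
  = |-5 + 4 + 0 + 5| / √(1 + 1 + 0)
  = |4| / √2
  = 4 / 1.414
  ≈ 2.828

2.828


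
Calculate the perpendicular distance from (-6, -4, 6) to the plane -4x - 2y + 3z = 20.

distance = |a·x₀ + b·y₀ + c·z₀ - d| / √(a² + b² + c²)
  = |(-4)·(-6) + (-2)·(-4) + 3·6 - 20| / √((-4)² + (-2)² + 3²)
  = |24 + 8 + 18 - 20| / √(16 + 4 + 9)
  = |30| / √29
  = 30 / 5.385
  ≈ 5.571

5.571


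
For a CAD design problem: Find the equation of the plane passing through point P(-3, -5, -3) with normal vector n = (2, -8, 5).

The plane through P with normal n = (a, b, c) satisfies n·(r - P) = 0,
i.e. ax + by + cz = a·x₀ + b·y₀ + c·z₀.
d = 2·(-3) + (-8)·(-5) + 5·(-3)
  = -6 + 40 - 15
  = 19
Equation: 2x - 8y + 5z = 19

2x - 8y + 5z = 19


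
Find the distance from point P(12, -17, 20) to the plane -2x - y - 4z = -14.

distance = |a·x₀ + b·y₀ + c·z₀ - d| / √(a² + b² + c²)
  = |(-2)·12 + (-1)·(-17) + (-4)·20 - (-14)| / √((-2)² + (-1)² + (-4)²)
  = |-24 + 17 - 80 + 14| / √(4 + 1 + 16)
  = |-73| / √21
  = 73 / 4.583
  ≈ 15.93

15.93


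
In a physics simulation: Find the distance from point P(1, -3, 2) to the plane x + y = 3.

distance = |a·x₀ + b·y₀ + c·z₀ - d| / √(a² + b² + c²)
  = |1·1 + 1·(-3) + 0·2 - 3| / √(1² + 1² + 0²)
  = |1 - 3 + 0 - 3| / √(1 + 1 + 0)
  = |-5| / √2
  = 5 / 1.414
  ≈ 3.536

3.536


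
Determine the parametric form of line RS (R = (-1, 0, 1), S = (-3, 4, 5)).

Direction vector d = S - R = (-3 + 1, 4 + 0, 5 - 1) = (-2, 4, 4)
Parametric form r = R + t·d:
x = -1 - 2t, y = 0 + 4t, z = 1 + 4t

x = -1 - 2t, y = 0 + 4t, z = 1 + 4t


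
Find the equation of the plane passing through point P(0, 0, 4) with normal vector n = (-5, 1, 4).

The plane through P with normal n = (a, b, c) satisfies n·(r - P) = 0,
i.e. ax + by + cz = a·x₀ + b·y₀ + c·z₀.
d = (-5)·0 + 1·0 + 4·4
  = 0 + 0 + 16
  = 16
Equation: -5x + y + 4z = 16

-5x + y + 4z = 16


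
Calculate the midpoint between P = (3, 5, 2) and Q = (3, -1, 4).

M = ((x₁+x₂)/2, (y₁+y₂)/2, (z₁+z₂)/2)
  = ((3 + 3)/2, (5 - 1)/2, (2 + 4)/2)
  = (6/2, 4/2, 6/2)
  = (3, 2, 3)

(3, 2, 3)


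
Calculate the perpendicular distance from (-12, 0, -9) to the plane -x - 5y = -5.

distance = |a·x₀ + b·y₀ + c·z₀ - d| / √(a² + b² + c²)
  = |(-1)·(-12) + (-5)·0 + 0·(-9) - (-5)| / √((-1)² + (-5)² + 0²)
  = |12 + 0 + 0 + 5| / √(1 + 25 + 0)
  = |17| / √26
  = 17 / 5.099
  ≈ 3.334

3.334


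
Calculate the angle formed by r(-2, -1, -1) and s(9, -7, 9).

r·s = (-2)·9 + (-1)·(-7) + (-1)·9 = -18 + 7 - 9 = -20
|r| = √((-2)² + (-1)² + (-1)²) = √6 ≈ 2.449
|s| = √(9² + (-7)² + 9²) = √211 ≈ 14.53
cos θ = (r·s)/(|r||s|) = -20/(2.449·14.53) ≈ -0.5621
θ = arccos(-0.5621) ≈ 124.2°

124.2°


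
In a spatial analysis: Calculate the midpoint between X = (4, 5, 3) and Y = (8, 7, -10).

M = ((x₁+x₂)/2, (y₁+y₂)/2, (z₁+z₂)/2)
  = ((4 + 8)/2, (5 + 7)/2, (3 - 10)/2)
  = (12/2, 12/2, -7/2)
  = (6, 6, -3.5)

(6, 6, -3.5)


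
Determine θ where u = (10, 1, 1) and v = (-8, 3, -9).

u·v = 10·(-8) + 1·3 + 1·(-9) = -80 + 3 - 9 = -86
|u| = √(10² + 1² + 1²) = √102 ≈ 10.1
|v| = √((-8)² + 3² + (-9)²) = √154 ≈ 12.41
cos θ = (u·v)/(|u||v|) = -86/(10.1·12.41) ≈ -0.6862
θ = arccos(-0.6862) ≈ 133.3°

133.3°


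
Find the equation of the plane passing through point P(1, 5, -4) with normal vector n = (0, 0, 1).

The plane through P with normal n = (a, b, c) satisfies n·(r - P) = 0,
i.e. ax + by + cz = a·x₀ + b·y₀ + c·z₀.
d = 0·1 + 0·5 + 1·(-4)
  = 0 + 0 - 4
  = -4
Equation: z = -4

z = -4


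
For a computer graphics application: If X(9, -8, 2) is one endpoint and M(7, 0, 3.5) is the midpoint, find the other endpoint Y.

Y = 2M - X
  = (2·7 - 9, 2·0 - (-8), 2·3.5 - 2)
  = (14 - 9, 0 + 8, 7 - 2)
  = (5, 8, 5)

(5, 8, 5)


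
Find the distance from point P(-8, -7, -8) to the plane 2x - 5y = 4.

distance = |a·x₀ + b·y₀ + c·z₀ - d| / √(a² + b² + c²)
  = |2·(-8) + (-5)·(-7) + 0·(-8) - 4| / √(2² + (-5)² + 0²)
  = |-16 + 35 + 0 - 4| / √(4 + 25 + 0)
  = |15| / √29
  = 15 / 5.385
  ≈ 2.785

2.785


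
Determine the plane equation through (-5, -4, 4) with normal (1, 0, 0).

The plane through P with normal n = (a, b, c) satisfies n·(r - P) = 0,
i.e. ax + by + cz = a·x₀ + b·y₀ + c·z₀.
d = 1·(-5) + 0·(-4) + 0·4
  = -5 + 0 + 0
  = -5
Equation: x = -5

x = -5


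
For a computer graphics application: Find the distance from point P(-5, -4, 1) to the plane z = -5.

distance = |a·x₀ + b·y₀ + c·z₀ - d| / √(a² + b² + c²)
  = |0·(-5) + 0·(-4) + 1·1 - (-5)| / √(0² + 0² + 1²)
  = |0 + 0 + 1 + 5| / √(0 + 0 + 1)
  = |6| / √1
  = 6 / 1
  ≈ 6

6


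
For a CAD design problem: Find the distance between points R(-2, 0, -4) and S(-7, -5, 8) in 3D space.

d = √[(x₂-x₁)² + (y₂-y₁)² + (z₂-z₁)²]
  = √[(-5)² + (-5)² + 12²]
  = √[25 + 25 + 144]
  = √194
  ≈ 13.93

13.93


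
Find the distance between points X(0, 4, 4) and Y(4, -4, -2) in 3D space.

d = √[(x₂-x₁)² + (y₂-y₁)² + (z₂-z₁)²]
  = √[4² + (-8)² + (-6)²]
  = √[16 + 64 + 36]
  = √116
  ≈ 10.77

10.77
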